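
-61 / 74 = -0.82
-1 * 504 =-504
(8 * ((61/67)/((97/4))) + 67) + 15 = 534870/6499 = 82.30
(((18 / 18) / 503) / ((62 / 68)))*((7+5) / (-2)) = -204 / 15593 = -0.01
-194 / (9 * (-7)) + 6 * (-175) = -65956 / 63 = -1046.92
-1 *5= -5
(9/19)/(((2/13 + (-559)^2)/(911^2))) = 32366919/25727615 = 1.26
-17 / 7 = -2.43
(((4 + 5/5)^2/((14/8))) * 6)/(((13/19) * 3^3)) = 3800/819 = 4.64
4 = 4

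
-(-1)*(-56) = -56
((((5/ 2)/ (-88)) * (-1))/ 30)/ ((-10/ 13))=-13/ 10560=-0.00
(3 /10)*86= 129 /5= 25.80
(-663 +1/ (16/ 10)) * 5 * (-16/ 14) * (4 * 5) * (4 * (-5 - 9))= -4239200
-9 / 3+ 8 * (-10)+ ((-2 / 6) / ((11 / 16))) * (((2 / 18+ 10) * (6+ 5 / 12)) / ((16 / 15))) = -12149 / 108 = -112.49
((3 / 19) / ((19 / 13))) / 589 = 39 / 212629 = 0.00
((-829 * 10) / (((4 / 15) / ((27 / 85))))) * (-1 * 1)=335745 / 34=9874.85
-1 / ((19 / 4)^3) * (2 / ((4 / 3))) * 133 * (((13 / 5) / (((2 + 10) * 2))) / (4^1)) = -91 / 1805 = -0.05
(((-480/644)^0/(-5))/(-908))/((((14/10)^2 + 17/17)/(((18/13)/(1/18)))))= 405/218374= 0.00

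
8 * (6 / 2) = 24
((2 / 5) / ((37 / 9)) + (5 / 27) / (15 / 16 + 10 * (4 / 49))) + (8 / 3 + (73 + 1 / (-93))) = 646049578 / 8516475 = 75.86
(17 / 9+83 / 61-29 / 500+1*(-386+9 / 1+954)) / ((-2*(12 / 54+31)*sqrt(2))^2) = 1433363211 / 19266484000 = 0.07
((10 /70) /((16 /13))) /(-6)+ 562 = 377651 /672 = 561.98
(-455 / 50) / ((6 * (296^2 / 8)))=-91 / 657120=-0.00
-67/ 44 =-1.52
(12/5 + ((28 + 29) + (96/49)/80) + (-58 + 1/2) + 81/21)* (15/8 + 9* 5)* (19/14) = 4037025/10976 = 367.80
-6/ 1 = -6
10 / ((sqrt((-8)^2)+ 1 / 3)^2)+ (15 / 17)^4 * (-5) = -30137247 / 10440125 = -2.89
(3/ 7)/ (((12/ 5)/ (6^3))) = 38.57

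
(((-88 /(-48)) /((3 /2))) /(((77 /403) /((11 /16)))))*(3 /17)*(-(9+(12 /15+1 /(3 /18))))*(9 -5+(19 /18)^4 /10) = -1516172527727 /29981145600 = -50.57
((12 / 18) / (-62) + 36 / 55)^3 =35708794757 / 133824895875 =0.27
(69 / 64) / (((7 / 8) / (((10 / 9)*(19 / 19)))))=115 / 84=1.37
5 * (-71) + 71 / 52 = -18389 / 52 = -353.63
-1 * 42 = -42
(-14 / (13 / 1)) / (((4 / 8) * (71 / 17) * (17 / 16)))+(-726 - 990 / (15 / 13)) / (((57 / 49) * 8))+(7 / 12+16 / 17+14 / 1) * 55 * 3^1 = 2851124753 / 1192516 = 2390.85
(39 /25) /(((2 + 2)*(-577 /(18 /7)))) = -351 /201950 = -0.00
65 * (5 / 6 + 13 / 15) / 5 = 221 / 10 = 22.10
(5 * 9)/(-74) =-45/74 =-0.61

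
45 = 45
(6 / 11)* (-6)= -36 / 11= -3.27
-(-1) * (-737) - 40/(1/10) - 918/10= -1228.80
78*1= 78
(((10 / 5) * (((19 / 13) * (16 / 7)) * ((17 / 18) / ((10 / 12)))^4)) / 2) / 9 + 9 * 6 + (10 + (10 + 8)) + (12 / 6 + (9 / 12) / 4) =56255391769 / 663390000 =84.80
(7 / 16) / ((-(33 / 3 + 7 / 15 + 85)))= -105 / 23152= -0.00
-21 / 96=-7 / 32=-0.22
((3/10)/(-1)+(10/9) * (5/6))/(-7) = -169/1890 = -0.09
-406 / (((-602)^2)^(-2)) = -53322683641696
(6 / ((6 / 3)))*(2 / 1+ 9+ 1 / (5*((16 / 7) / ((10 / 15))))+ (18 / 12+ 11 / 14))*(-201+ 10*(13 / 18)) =-2443562 / 315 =-7757.34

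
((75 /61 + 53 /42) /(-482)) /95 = -6383 /117313980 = -0.00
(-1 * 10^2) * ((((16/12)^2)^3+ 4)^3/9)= -34476702572800/3486784401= -9887.82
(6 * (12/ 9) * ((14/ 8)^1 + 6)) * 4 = 248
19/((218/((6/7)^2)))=342/5341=0.06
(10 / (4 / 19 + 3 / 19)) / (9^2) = 190 / 567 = 0.34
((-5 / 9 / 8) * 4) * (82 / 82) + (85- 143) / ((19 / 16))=-16799 / 342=-49.12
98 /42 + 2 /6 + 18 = 20.67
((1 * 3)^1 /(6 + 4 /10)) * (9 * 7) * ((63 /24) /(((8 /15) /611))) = 181879425 /2048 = 88808.31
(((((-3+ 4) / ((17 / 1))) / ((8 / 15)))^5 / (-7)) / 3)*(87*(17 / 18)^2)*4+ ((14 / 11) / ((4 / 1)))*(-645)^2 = 1640900366212575 / 12396167168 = 132371.59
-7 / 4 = -1.75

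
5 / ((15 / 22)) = 22 / 3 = 7.33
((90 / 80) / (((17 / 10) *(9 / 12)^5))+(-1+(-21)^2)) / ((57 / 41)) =8332840 / 26163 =318.50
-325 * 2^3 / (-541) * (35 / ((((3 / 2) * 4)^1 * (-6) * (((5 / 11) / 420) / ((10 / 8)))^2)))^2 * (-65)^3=-2402162802541455078125 / 1082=-2220113495879348501.04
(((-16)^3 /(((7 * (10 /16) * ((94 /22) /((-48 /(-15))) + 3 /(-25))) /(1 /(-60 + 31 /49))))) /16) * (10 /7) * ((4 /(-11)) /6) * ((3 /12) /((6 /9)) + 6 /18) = -0.05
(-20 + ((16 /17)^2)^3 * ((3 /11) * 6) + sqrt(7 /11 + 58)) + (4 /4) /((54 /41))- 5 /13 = -3445979267867 /186390307818 + sqrt(7095) /11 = -10.83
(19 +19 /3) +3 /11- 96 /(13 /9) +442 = 172091 /429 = 401.14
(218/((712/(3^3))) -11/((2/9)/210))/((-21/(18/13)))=11093031/16198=684.84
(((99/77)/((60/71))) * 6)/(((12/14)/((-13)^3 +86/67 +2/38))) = -29767602/1273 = -23383.82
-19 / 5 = -3.80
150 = 150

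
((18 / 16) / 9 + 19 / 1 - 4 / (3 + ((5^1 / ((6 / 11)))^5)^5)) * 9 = 44463247311251725331425852249461580263738872343 / 258319519600590996841980307551979856984708024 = 172.12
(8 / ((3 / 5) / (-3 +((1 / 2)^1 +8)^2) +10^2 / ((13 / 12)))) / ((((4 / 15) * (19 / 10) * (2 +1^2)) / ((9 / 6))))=450125 / 5263494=0.09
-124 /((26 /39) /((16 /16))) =-186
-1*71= -71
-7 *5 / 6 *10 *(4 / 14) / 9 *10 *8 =-4000 / 27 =-148.15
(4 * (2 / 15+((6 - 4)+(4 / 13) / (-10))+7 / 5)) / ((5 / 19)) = 51908 / 975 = 53.24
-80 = -80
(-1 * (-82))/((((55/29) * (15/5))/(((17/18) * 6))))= 40426/495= 81.67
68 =68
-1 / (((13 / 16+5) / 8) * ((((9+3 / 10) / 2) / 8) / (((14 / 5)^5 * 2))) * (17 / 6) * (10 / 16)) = -70493667328 / 153159375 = -460.26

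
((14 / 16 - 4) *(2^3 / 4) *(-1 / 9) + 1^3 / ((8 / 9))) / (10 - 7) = 131 / 216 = 0.61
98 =98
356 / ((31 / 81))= 930.19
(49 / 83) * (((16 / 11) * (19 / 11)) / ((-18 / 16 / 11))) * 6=-238336 / 2739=-87.02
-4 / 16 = -1 / 4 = -0.25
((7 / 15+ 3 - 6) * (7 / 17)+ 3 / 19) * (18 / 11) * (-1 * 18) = 463212 / 17765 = 26.07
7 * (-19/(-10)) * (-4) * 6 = -1596/5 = -319.20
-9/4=-2.25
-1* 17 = -17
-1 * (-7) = 7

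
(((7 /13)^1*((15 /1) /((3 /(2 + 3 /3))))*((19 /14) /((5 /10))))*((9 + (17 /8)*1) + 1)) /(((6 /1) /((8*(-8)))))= -36860 /13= -2835.38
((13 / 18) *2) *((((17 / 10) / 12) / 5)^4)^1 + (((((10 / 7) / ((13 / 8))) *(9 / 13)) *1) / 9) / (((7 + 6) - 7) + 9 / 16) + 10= 96689125791286213 / 9658958400000000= 10.01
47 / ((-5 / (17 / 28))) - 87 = -12979 / 140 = -92.71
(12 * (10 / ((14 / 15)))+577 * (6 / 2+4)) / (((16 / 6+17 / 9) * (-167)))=-5.48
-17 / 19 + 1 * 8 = 135 / 19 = 7.11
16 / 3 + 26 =94 / 3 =31.33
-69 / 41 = -1.68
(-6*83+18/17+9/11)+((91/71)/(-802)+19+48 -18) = -4761051521/10648154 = -447.12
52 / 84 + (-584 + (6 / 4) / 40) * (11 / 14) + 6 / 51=-26166157 / 57120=-458.09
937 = 937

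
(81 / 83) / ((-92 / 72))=-1458 / 1909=-0.76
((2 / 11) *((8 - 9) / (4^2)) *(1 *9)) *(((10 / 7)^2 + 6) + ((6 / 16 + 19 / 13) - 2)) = -361287 / 448448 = -0.81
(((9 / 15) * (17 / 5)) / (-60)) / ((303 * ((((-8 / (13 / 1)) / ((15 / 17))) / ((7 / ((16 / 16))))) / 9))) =819 / 80800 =0.01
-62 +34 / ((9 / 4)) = -422 / 9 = -46.89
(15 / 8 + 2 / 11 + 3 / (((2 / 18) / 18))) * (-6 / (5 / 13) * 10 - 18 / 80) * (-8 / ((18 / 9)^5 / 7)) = 1878718107 / 14080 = 133431.68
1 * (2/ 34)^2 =1/ 289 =0.00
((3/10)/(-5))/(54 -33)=-1/350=-0.00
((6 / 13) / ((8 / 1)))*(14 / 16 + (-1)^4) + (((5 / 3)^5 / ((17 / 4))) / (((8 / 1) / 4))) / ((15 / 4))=2637685 / 5155488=0.51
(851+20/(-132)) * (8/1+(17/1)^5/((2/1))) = 6644532349/11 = 604048395.36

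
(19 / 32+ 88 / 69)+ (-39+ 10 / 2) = -70945 / 2208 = -32.13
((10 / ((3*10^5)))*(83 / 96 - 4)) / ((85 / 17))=-301 / 14400000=-0.00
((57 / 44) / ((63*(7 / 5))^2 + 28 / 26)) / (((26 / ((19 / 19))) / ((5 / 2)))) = 7125 / 445034128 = 0.00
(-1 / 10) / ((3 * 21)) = -1 / 630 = -0.00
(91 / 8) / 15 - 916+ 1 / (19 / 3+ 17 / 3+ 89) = -11092609 / 12120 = -915.23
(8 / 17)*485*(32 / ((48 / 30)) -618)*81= -187939440 / 17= -11055261.18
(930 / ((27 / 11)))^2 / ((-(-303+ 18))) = 2325620 / 4617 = 503.71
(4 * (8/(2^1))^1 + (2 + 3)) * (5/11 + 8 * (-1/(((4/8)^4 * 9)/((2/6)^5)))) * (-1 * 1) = -66689/8019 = -8.32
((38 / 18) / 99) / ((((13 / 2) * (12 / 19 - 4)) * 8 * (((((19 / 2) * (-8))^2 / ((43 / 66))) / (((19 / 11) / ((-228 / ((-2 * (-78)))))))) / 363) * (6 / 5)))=215 / 43794432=0.00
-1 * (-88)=88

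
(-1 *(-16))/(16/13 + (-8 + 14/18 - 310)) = -1872/36971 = -0.05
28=28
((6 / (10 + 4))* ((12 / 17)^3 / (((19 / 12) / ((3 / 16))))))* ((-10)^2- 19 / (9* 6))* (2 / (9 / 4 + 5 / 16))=37193472 / 26790589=1.39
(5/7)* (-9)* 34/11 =-1530/77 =-19.87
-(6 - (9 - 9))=-6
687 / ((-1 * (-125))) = 687 / 125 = 5.50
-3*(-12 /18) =2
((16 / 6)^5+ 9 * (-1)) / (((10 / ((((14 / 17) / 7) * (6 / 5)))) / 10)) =122324 / 6885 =17.77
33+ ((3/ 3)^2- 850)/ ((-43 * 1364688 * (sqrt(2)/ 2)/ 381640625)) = 33+ 108004296875 * sqrt(2)/ 19560528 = 7841.64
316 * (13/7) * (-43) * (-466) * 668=54987157472/7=7855308210.29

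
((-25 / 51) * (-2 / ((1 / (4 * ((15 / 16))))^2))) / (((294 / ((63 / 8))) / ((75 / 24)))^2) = 10546875 / 109182976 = 0.10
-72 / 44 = -18 / 11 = -1.64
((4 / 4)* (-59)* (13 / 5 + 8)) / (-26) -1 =2997 / 130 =23.05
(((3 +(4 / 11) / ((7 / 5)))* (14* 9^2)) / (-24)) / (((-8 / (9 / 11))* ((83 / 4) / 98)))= 2988657 / 40172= 74.40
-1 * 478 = -478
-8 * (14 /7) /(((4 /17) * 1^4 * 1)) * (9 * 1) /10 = -306 /5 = -61.20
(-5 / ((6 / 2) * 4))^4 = 625 / 20736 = 0.03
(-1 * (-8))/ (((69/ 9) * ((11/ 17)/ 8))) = 12.90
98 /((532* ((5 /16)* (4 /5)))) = 0.74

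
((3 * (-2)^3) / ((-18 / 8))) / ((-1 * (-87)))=32 / 261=0.12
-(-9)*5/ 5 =9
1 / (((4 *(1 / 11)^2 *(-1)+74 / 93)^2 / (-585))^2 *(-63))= -609736927794406580025 / 37971004020069232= -16057.96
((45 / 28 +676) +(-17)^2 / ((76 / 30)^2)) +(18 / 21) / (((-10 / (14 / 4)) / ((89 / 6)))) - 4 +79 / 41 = 1483890817 / 2072140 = 716.12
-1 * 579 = -579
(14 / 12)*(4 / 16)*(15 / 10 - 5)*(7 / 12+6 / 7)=-1.47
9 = 9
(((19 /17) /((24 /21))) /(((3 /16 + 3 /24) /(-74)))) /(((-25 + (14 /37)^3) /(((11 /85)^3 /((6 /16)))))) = 965147935136 /17989013983125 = 0.05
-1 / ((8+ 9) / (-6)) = 6 / 17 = 0.35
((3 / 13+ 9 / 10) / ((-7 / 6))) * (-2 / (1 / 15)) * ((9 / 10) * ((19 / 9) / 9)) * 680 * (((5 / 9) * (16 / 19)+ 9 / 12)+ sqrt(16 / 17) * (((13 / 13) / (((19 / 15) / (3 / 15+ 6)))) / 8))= 7812 * sqrt(17) / 13+ 198254 / 39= 7561.11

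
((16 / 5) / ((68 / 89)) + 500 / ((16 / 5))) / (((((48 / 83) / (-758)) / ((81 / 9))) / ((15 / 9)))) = -3154315.98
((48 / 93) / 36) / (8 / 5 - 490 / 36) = -40 / 33511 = -0.00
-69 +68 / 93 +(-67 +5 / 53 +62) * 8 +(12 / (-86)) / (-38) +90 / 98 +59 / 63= -62544703316 / 591967971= -105.66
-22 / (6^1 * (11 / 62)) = -62 / 3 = -20.67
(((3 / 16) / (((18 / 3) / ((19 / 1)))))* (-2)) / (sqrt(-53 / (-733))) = -19* sqrt(38849) / 848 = -4.42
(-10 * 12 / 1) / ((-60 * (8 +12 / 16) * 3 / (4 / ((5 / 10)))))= 0.61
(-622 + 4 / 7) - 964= -11098 / 7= -1585.43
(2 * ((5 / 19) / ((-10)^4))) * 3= 3 / 19000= 0.00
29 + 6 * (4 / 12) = 31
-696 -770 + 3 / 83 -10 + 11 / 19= -2326682 / 1577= -1475.38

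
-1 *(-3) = 3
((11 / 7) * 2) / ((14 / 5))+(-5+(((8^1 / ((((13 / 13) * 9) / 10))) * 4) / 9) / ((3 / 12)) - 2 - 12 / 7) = 32588 / 3969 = 8.21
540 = 540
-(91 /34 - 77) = 2527 /34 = 74.32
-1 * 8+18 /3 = -2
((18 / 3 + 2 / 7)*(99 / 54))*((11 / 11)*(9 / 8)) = 363 / 28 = 12.96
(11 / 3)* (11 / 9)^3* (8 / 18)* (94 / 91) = 5505016 / 1791153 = 3.07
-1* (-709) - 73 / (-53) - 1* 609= 101.38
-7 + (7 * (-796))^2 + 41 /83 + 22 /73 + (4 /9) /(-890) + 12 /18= 753399991464722 /24266295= 31047178.46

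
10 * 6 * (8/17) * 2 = 960/17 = 56.47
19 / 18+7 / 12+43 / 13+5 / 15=5.28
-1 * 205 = -205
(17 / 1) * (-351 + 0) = -5967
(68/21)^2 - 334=-142670/441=-323.51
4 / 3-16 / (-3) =20 / 3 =6.67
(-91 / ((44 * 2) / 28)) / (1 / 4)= -1274 / 11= -115.82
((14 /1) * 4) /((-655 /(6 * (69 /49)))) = -3312 /4585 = -0.72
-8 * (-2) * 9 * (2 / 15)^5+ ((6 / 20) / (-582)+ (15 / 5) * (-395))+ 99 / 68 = -329341797049 / 278268750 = -1183.54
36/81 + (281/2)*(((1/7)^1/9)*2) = 103/21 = 4.90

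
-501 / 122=-4.11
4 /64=1 /16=0.06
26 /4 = 13 /2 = 6.50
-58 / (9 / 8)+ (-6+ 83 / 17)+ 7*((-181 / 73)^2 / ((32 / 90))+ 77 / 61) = 61429669247 / 795768912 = 77.20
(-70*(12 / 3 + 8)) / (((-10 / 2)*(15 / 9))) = 504 / 5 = 100.80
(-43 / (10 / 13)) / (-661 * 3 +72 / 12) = 559 / 19770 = 0.03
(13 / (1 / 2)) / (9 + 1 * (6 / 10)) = 65 / 24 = 2.71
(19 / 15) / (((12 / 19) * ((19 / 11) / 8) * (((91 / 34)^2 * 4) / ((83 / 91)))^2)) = 240507238642 / 25554116341845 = 0.01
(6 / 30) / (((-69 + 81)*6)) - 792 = -285119 / 360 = -792.00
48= 48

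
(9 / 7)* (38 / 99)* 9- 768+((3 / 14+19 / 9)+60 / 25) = -5258713 / 6930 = -758.83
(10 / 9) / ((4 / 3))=5 / 6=0.83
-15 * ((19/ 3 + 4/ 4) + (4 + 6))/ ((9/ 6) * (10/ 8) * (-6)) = 208/ 9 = 23.11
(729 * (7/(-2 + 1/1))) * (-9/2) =45927/2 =22963.50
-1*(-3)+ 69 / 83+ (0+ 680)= 56758 / 83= 683.83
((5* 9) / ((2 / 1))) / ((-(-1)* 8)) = 45 / 16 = 2.81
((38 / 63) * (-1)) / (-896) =19 / 28224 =0.00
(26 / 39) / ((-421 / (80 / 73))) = -160 / 92199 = -0.00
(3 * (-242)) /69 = -242 /23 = -10.52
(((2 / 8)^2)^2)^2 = 0.00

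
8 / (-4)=-2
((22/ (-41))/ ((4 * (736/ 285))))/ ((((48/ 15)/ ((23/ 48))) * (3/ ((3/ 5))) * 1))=-1045/ 671744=-0.00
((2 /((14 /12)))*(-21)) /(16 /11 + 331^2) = -132 /401729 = -0.00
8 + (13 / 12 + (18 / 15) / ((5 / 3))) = 2941 / 300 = 9.80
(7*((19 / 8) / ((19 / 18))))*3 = 189 / 4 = 47.25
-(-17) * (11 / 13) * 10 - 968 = -10714 / 13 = -824.15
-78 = -78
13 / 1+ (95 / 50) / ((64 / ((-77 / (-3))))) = 26423 / 1920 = 13.76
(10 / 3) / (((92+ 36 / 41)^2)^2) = 14128805 / 315412585119744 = 0.00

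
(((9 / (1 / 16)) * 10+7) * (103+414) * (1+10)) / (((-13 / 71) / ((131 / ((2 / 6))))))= -229616270367 / 13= -17662790028.23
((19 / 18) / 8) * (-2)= -19 / 72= -0.26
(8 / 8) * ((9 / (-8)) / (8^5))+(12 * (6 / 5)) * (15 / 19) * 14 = 792723285 / 4980736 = 159.16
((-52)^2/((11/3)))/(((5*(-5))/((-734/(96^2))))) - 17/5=-27737/26400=-1.05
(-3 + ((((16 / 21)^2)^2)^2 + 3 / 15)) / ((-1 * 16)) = 254022597287 / 1512914374440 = 0.17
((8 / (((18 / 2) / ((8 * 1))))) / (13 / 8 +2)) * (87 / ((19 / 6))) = 1024 / 19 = 53.89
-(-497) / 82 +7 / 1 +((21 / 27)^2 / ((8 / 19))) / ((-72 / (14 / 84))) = 149867557 / 11477376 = 13.06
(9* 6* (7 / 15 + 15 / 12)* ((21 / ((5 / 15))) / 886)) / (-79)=-58401 / 699940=-0.08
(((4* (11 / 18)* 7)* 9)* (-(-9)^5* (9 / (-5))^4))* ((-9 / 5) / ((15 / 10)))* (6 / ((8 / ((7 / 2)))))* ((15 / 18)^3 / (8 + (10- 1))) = -69606547857 / 6800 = -10236257.04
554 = 554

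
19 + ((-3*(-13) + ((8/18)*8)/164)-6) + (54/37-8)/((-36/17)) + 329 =10488515/27306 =384.11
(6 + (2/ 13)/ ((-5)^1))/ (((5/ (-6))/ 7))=-16296/ 325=-50.14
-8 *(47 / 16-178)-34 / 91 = 254823 / 182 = 1400.13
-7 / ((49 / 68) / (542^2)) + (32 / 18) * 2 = -179783344 / 63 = -2853703.87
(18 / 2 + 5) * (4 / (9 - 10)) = -56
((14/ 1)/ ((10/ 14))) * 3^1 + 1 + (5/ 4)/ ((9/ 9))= 1221/ 20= 61.05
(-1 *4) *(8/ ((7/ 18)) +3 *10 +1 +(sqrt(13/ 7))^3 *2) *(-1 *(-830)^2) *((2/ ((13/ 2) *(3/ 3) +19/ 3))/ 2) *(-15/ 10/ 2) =-9120290.22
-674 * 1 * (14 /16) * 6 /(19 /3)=-21231 /38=-558.71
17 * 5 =85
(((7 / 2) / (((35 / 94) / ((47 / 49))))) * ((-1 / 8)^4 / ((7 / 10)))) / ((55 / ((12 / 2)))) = 6627 / 19317760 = 0.00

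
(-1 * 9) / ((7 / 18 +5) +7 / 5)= -1.33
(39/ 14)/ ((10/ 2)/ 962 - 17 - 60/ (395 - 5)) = -481/ 2961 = -0.16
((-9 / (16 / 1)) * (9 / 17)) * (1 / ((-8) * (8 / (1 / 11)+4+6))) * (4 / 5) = 81 / 266560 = 0.00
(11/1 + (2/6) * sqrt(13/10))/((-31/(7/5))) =-77/155-7 * sqrt(130)/4650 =-0.51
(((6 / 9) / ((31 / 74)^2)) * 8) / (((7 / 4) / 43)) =15069952 / 20181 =746.74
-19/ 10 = -1.90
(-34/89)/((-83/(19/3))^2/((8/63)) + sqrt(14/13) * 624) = -6088002192/16613198456711 + 4537255936 * sqrt(182)/348877167590931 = -0.00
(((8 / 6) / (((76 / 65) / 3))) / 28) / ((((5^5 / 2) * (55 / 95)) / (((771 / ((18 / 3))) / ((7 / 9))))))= 30069 / 1347500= 0.02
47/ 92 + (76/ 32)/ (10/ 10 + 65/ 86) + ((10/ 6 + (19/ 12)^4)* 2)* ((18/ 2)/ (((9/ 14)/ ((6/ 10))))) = 4064340071/ 30006720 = 135.45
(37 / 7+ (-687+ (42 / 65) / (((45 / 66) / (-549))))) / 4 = -683636 / 2275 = -300.50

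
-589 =-589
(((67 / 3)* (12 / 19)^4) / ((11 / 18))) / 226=0.03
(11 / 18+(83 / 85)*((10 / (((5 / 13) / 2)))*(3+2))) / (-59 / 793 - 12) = -2470195 / 117198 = -21.08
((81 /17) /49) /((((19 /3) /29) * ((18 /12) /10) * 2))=23490 /15827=1.48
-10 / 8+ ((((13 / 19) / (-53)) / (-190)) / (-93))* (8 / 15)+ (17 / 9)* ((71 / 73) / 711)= -34561391802349 / 27706376762100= -1.25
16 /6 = 8 /3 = 2.67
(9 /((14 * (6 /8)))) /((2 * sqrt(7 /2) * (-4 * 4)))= -3 * sqrt(14) /784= -0.01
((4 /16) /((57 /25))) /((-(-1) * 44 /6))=25 /1672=0.01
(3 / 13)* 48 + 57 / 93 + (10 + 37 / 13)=9888 / 403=24.54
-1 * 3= -3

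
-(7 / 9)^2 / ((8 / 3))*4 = -49 / 54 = -0.91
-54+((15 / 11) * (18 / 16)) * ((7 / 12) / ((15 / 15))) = -53.11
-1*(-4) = 4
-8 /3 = -2.67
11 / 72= 0.15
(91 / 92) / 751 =91 / 69092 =0.00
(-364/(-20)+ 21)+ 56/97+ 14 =26082/485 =53.78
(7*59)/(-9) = -413/9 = -45.89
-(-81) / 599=81 / 599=0.14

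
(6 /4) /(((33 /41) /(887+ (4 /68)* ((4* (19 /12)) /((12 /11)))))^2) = 495737928719929 /271918944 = 1823109.20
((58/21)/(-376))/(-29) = 1/3948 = 0.00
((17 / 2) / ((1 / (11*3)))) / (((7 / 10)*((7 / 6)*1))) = 16830 / 49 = 343.47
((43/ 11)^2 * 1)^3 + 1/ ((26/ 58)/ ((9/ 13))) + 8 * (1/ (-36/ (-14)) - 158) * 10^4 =-33965590490725682/ 2694544281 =-12605319.10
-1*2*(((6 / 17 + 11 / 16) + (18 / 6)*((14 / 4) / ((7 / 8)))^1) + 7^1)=-5451 / 136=-40.08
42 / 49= 6 / 7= 0.86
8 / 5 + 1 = 13 / 5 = 2.60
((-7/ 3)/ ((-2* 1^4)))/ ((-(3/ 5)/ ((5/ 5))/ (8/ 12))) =-35/ 27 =-1.30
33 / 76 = 0.43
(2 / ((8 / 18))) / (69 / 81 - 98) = -243 / 5246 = -0.05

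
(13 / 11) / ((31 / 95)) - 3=212 / 341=0.62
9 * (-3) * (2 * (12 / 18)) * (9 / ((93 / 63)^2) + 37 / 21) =-1426872 / 6727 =-212.11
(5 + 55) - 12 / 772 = 11577 / 193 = 59.98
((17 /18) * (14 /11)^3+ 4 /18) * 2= 17324 /3993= 4.34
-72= -72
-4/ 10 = -2/ 5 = -0.40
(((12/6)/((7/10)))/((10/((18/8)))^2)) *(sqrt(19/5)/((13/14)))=81 *sqrt(95)/2600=0.30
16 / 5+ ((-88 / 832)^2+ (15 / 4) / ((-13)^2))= 174861 / 54080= 3.23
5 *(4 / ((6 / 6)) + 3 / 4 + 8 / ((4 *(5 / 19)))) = 247 / 4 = 61.75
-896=-896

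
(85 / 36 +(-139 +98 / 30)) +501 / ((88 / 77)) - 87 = 78481 / 360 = 218.00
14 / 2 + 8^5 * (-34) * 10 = -11141113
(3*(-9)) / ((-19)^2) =-27 / 361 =-0.07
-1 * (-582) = 582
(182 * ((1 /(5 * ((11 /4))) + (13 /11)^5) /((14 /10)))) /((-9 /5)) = -171.76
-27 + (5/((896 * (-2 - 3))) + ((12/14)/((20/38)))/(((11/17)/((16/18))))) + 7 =-2626213/147840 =-17.76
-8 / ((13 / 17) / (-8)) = 1088 / 13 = 83.69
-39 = -39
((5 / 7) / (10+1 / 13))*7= 65 / 131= 0.50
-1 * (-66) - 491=-425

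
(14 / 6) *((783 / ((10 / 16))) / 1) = 14616 / 5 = 2923.20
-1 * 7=-7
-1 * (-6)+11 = 17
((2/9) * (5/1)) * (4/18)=0.25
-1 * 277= -277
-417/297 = -139/99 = -1.40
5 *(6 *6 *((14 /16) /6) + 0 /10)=105 /4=26.25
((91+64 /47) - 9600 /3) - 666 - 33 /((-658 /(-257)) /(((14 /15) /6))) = -5323657 /1410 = -3775.64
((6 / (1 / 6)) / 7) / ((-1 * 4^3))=-9 / 112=-0.08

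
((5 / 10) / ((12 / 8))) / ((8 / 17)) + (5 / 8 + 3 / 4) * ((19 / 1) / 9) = 65 / 18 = 3.61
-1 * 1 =-1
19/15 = 1.27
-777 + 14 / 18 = -6986 / 9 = -776.22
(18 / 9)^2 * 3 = 12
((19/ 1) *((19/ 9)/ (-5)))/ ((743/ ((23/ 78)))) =-0.00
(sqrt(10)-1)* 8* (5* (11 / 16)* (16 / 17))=55.96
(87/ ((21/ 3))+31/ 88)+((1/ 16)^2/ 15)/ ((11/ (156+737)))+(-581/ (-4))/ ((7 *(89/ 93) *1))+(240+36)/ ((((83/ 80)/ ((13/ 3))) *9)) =1065252016571/ 6552564480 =162.57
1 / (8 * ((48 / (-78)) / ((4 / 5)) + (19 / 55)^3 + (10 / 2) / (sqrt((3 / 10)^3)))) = 91951907565375 / 935070121814239976 + 350852119921875 * sqrt(30) / 467535060907119988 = 0.00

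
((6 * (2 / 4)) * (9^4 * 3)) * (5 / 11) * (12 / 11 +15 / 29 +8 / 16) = 397104525 / 7018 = 56583.72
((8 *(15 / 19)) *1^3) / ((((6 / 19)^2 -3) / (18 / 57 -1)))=520 / 349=1.49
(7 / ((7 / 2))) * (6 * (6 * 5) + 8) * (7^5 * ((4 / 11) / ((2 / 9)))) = 113749776 / 11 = 10340888.73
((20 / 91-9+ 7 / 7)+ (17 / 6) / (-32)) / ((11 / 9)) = -412449 / 64064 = -6.44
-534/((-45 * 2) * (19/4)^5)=91136/37141485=0.00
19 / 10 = 1.90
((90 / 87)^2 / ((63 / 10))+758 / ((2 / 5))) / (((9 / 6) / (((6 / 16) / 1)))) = 11156865 / 23548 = 473.79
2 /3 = 0.67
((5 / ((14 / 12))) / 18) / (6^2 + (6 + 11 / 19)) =95 / 16989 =0.01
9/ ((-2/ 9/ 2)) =-81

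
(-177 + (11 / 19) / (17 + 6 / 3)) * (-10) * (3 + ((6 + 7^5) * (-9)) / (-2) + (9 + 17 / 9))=435096561290 / 3249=133917070.26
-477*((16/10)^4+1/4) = -8113293/2500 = -3245.32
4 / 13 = 0.31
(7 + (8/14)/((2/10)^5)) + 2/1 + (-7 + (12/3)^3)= 1851.71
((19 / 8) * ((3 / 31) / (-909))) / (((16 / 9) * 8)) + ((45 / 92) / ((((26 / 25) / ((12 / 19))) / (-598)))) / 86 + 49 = 122941148183 / 2619419648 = 46.93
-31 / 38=-0.82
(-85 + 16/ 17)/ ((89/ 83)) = -118607/ 1513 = -78.39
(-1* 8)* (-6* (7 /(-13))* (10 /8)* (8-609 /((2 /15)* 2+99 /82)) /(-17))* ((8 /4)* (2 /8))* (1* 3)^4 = -254999340 /8177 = -31184.95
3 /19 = 0.16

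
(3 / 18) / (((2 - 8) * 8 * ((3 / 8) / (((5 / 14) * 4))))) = -5 / 378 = -0.01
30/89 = 0.34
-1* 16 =-16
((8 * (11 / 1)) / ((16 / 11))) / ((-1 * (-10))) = 121 / 20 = 6.05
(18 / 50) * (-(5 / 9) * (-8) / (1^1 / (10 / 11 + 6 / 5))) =928 / 275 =3.37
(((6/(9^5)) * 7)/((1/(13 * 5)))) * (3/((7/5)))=650/6561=0.10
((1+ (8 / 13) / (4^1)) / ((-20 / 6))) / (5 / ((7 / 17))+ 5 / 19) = -399 / 14300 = -0.03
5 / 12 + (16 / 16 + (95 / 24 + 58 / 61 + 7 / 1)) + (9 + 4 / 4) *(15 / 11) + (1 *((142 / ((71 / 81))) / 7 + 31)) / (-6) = 2022157 / 112728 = 17.94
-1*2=-2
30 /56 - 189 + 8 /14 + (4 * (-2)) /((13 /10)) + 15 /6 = -69723 /364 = -191.55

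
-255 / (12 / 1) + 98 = 76.75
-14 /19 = -0.74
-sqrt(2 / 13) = -sqrt(26) / 13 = -0.39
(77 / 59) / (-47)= -77 / 2773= -0.03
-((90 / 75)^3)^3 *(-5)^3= 10077696 / 15625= 644.97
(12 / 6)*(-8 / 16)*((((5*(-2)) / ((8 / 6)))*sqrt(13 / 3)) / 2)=7.81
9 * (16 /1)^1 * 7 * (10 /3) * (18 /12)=5040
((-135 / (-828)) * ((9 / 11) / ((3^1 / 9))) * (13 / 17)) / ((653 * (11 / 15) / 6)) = 0.00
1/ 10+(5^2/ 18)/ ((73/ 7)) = 766/ 3285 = 0.23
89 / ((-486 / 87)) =-2581 / 162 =-15.93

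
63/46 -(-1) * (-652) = -29929/46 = -650.63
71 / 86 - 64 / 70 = -267 / 3010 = -0.09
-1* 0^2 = 0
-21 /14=-3 /2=-1.50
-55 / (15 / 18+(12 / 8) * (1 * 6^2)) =-330 / 329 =-1.00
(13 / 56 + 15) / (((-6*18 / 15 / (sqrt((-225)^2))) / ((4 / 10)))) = -21325 / 112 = -190.40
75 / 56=1.34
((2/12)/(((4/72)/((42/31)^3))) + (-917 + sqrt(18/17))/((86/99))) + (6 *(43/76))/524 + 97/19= -26605470909239/25507530856 + 297 *sqrt(34)/1462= -1041.86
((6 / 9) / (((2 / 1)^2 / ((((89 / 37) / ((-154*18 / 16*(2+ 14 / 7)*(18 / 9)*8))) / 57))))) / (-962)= 89 / 134975865024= 0.00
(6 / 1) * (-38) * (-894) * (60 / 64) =382185 / 2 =191092.50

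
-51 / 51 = -1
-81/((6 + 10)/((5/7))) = -405/112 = -3.62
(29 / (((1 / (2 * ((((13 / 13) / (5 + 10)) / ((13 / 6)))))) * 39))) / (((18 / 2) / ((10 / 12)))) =58 / 13689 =0.00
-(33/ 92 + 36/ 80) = -93/ 115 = -0.81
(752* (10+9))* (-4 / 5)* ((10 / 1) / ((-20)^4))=-0.71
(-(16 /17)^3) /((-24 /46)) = 23552 /14739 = 1.60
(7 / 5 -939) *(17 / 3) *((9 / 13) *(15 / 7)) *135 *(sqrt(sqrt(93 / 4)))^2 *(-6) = 290491920 *sqrt(93) / 91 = 30784644.23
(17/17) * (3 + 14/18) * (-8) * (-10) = 2720/9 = 302.22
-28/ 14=-2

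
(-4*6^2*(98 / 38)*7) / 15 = -16464 / 95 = -173.31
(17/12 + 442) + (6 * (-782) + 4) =-50935/12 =-4244.58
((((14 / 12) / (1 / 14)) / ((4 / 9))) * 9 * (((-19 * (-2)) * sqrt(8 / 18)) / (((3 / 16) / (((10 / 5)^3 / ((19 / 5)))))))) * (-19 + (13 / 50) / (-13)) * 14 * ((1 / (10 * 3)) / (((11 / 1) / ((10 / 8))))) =-5219088 / 55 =-94892.51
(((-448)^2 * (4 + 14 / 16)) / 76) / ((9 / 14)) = 1141504 / 57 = 20026.39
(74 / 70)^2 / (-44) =-1369 / 53900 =-0.03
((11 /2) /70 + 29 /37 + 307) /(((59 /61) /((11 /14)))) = 1070061817 /4278680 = 250.09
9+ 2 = 11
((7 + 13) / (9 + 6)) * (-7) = -28 / 3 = -9.33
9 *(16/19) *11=1584/19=83.37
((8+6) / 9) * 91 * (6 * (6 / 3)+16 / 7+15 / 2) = 27755 / 9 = 3083.89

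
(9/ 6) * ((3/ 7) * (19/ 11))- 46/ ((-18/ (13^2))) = 600137/ 1386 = 433.00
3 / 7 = 0.43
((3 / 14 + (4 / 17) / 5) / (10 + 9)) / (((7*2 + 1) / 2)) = 311 / 169575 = 0.00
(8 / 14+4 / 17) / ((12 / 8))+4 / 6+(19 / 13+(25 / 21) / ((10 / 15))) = 5903 / 1326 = 4.45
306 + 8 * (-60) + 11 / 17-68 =-4103 / 17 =-241.35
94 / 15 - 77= -1061 / 15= -70.73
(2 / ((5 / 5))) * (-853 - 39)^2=1591328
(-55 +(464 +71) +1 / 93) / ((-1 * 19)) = -44641 / 1767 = -25.26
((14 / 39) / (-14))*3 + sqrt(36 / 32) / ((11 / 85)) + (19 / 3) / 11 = 214 / 429 + 255*sqrt(2) / 44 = 8.69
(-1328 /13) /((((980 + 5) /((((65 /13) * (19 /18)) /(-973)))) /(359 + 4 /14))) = 31729240 /156986739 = 0.20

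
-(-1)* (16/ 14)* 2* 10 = 22.86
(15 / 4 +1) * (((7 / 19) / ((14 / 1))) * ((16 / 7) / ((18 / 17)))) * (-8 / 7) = -136 / 441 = -0.31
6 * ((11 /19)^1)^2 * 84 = 60984 /361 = 168.93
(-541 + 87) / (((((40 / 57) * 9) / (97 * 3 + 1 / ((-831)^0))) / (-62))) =19520638 / 15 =1301375.87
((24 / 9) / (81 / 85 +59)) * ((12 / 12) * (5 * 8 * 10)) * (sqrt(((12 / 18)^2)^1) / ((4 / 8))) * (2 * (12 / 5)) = 217600 / 1911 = 113.87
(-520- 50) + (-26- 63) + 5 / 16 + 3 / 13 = -136959 / 208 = -658.46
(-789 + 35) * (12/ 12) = -754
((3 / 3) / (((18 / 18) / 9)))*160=1440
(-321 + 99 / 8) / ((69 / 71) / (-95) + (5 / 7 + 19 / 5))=-116573835 / 1701272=-68.52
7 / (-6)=-7 / 6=-1.17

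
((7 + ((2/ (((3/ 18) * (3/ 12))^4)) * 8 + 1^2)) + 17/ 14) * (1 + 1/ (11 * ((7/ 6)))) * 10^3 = 3084195049500/ 539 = 5722068737.48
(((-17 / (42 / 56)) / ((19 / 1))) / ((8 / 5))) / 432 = -85 / 49248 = -0.00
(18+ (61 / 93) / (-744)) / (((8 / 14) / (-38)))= -165637535 / 138384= -1196.94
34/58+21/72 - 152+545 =274139/696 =393.88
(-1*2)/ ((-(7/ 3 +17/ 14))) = 84/ 149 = 0.56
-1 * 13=-13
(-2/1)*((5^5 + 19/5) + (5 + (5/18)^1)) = -282067/45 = -6268.16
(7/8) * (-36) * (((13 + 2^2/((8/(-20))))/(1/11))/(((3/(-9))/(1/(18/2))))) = 693/2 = 346.50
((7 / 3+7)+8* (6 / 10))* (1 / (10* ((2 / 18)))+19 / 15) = 1378 / 45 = 30.62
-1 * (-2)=2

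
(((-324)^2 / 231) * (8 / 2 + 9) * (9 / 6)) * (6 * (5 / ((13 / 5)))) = 102249.35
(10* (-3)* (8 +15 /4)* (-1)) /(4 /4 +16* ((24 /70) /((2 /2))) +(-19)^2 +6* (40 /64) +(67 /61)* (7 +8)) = 3010350 /3311053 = 0.91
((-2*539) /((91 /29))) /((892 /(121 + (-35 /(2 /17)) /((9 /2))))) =-42427 /2007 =-21.14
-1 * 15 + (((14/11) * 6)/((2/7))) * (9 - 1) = 2187/11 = 198.82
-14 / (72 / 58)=-203 / 18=-11.28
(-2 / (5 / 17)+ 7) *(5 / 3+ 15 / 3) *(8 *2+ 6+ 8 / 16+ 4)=106 / 3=35.33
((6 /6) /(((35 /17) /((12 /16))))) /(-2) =-51 /280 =-0.18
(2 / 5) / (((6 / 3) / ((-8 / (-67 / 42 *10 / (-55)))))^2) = 1707552 / 22445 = 76.08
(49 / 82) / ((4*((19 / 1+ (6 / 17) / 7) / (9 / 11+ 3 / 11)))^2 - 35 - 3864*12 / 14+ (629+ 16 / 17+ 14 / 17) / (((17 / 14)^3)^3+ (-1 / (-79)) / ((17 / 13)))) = 332092732457095726221 / 912507753752098398775420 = 0.00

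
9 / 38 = 0.24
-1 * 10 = -10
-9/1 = -9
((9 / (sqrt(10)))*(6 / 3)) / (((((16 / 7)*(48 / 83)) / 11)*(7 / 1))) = 2739*sqrt(10) / 1280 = 6.77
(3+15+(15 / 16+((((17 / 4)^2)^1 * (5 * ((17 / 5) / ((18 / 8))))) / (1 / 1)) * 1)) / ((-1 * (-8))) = 22379 / 1152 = 19.43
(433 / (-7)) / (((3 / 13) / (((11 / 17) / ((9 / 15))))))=-309595 / 1071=-289.07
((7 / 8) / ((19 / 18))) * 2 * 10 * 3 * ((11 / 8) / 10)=2079 / 304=6.84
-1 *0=0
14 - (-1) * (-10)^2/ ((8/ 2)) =39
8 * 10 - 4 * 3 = 68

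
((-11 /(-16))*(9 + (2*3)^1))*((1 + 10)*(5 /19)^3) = 2.07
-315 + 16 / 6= -937 / 3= -312.33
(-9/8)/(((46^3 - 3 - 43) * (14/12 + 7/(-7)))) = -3/43240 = -0.00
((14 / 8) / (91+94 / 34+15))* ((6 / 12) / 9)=119 / 133128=0.00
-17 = -17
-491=-491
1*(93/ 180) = 31/ 60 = 0.52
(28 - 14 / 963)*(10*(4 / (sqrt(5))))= 215600*sqrt(5) / 963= 500.62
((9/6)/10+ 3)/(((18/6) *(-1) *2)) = -21/40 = -0.52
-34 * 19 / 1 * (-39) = 25194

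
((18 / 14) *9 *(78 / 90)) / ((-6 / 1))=-117 / 70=-1.67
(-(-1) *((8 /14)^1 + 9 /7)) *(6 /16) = 39 /56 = 0.70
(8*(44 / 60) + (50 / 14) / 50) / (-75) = -1247 / 15750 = -0.08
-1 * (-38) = 38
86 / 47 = 1.83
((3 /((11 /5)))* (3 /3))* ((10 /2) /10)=15 /22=0.68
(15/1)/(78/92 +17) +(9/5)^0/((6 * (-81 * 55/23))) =18424817/21945330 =0.84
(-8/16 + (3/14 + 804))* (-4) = -22504/7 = -3214.86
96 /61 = 1.57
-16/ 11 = -1.45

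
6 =6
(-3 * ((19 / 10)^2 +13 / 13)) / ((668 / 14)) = -9681 / 33400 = -0.29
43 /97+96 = 9355 /97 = 96.44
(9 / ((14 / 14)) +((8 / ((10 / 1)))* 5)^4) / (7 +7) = 265 / 14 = 18.93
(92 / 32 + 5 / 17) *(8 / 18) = 431 / 306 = 1.41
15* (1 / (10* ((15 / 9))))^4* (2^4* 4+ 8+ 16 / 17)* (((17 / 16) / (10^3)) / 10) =7533 / 5000000000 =0.00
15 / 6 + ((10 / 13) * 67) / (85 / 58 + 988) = 3808005 / 1492114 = 2.55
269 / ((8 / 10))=1345 / 4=336.25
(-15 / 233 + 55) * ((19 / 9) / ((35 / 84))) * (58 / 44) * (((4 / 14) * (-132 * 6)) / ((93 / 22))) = -19640.32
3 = 3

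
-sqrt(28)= -2* sqrt(7)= -5.29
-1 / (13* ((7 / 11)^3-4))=1331 / 64753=0.02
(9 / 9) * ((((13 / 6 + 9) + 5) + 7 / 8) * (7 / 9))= 13.25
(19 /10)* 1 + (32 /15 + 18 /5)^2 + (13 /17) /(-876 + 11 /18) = 4191240943 /120541050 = 34.77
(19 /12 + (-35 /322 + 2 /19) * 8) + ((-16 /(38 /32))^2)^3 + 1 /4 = 38843558510399293 /6492331578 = 5982990.55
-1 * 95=-95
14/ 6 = 7/ 3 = 2.33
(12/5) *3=36/5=7.20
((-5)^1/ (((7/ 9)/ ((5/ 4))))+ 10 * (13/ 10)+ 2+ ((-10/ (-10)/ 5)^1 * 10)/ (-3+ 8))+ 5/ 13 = 14103/ 1820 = 7.75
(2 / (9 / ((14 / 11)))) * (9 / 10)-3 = -151 / 55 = -2.75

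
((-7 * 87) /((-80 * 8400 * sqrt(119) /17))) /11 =29 * sqrt(119) /2464000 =0.00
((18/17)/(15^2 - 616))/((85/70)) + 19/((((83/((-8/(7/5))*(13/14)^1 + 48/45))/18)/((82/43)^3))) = -22132295114930508/182693940710155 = -121.14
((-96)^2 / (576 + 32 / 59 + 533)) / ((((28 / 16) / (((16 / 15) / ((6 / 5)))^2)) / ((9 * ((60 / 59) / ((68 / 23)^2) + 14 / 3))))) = 64137527296 / 397294947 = 161.44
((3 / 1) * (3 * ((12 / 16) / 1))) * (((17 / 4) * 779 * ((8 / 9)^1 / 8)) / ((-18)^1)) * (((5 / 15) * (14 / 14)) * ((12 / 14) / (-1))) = 13243 / 336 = 39.41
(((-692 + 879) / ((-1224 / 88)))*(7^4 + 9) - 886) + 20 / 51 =-5092868 / 153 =-33286.72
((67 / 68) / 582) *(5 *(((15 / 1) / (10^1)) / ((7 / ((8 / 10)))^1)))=67 / 46172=0.00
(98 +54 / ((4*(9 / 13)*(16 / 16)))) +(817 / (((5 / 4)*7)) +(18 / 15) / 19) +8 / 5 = 212.53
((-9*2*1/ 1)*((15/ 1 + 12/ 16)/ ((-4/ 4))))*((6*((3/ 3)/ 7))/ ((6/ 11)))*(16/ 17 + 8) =67716/ 17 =3983.29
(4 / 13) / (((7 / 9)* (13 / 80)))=2880 / 1183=2.43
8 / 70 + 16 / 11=604 / 385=1.57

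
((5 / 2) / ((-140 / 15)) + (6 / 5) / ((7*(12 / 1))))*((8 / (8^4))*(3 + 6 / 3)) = -71 / 28672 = -0.00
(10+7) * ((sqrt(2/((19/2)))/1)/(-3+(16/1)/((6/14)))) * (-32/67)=-3264 * sqrt(19)/131119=-0.11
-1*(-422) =422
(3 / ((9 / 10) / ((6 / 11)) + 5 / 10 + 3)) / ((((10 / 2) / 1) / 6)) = 72 / 103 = 0.70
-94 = -94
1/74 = 0.01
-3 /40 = -0.08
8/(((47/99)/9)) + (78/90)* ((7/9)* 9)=111197/705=157.73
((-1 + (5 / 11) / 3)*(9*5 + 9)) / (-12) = 42 / 11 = 3.82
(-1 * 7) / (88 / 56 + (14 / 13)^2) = -8281 / 3231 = -2.56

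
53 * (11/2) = 583/2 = 291.50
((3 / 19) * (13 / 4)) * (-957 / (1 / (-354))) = 6606171 / 38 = 173846.61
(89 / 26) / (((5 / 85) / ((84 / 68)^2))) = 39249 / 442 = 88.80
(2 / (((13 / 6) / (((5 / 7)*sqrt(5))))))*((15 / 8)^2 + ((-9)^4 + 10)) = 6311535*sqrt(5) / 1456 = 9693.01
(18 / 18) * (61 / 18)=3.39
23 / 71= 0.32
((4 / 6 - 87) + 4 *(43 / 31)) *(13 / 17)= -97669 / 1581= -61.78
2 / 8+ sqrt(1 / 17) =sqrt(17) / 17+ 1 / 4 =0.49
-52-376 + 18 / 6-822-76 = -1323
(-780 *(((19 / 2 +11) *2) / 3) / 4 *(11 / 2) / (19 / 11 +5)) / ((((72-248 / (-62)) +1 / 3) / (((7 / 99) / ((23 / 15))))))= -1.32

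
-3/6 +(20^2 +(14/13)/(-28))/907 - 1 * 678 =-7994994/11791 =-678.06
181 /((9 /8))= 1448 /9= 160.89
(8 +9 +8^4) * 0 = 0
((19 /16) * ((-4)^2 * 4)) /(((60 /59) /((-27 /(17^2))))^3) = -2844704529 /48275138000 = -0.06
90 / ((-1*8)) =-45 / 4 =-11.25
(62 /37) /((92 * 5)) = 31 /8510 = 0.00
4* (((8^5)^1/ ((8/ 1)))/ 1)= 16384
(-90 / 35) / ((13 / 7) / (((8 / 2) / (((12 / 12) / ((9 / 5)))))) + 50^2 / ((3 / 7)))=-648 / 1470065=-0.00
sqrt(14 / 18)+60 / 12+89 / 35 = sqrt(7) / 3+264 / 35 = 8.42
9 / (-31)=-9 / 31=-0.29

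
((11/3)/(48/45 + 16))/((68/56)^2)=2695/18496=0.15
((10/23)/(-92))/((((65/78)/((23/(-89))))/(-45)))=-135/2047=-0.07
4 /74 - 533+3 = -19608 /37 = -529.95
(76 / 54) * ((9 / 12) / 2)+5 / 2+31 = 1225 / 36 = 34.03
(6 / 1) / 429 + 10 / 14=729 / 1001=0.73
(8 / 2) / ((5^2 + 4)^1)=4 / 29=0.14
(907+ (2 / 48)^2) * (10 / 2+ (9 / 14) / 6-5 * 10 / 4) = -12015959 / 1792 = -6705.33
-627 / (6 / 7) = -1463 / 2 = -731.50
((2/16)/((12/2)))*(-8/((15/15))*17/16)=-17/96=-0.18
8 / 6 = 4 / 3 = 1.33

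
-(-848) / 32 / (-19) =-53 / 38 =-1.39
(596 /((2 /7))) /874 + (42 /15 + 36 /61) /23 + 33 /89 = 34459134 /11862365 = 2.90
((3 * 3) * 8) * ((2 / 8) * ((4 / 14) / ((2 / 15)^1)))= 270 / 7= 38.57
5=5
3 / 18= 1 / 6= 0.17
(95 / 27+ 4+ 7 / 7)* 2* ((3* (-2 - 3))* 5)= -11500 / 9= -1277.78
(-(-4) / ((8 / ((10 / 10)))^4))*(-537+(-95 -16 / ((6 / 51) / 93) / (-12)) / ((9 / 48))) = 13733 / 3072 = 4.47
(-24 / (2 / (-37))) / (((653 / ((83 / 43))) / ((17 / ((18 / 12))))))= 417656 / 28079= 14.87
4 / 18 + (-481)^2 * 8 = 16657994 / 9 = 1850888.22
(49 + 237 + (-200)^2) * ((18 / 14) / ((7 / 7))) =362574 / 7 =51796.29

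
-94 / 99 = -0.95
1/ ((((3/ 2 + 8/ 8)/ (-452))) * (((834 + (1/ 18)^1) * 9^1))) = -1808/ 75065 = -0.02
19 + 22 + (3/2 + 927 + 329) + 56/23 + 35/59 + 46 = 3657191/2714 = 1347.53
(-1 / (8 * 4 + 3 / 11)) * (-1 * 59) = 649 / 355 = 1.83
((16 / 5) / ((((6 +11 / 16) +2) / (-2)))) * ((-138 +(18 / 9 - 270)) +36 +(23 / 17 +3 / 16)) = 3207072 / 11815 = 271.44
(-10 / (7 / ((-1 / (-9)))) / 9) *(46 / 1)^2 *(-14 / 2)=21160 / 81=261.23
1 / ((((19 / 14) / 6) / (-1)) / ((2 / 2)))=-84 / 19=-4.42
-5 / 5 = -1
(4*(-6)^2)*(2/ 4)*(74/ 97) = 54.93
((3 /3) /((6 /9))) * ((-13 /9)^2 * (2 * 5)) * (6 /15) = 338 /27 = 12.52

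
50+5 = 55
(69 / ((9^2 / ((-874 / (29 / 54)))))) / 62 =-20102 / 899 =-22.36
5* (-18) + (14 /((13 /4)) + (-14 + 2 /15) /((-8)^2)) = -67009 /780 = -85.91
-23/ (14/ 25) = -575/ 14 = -41.07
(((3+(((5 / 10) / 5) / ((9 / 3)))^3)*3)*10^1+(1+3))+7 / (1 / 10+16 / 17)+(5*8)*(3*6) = 43580459 / 53100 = 820.72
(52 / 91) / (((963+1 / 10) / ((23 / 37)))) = 920 / 2494429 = 0.00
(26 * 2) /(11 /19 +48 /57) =988 /27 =36.59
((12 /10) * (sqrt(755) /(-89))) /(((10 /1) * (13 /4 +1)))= -12 * sqrt(755) /37825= -0.01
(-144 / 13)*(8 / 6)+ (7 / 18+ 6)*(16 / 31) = -41608 / 3627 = -11.47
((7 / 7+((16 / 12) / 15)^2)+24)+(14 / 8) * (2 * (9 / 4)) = 532703 / 16200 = 32.88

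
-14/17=-0.82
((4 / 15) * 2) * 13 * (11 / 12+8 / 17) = 9.62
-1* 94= -94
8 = 8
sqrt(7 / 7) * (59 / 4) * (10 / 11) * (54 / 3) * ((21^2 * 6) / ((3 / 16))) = 37467360 / 11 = 3406123.64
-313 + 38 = -275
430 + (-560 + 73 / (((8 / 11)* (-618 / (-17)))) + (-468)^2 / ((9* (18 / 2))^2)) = -12528671 / 133488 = -93.86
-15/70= -3/14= -0.21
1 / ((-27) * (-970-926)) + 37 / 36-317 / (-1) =16280479 / 51192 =318.03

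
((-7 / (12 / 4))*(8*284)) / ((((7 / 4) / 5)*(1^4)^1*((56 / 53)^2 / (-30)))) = 19943900 / 49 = 407018.37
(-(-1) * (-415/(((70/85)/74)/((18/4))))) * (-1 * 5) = 839041.07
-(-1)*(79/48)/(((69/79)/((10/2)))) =31205/3312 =9.42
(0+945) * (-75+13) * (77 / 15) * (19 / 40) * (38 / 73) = -74366.49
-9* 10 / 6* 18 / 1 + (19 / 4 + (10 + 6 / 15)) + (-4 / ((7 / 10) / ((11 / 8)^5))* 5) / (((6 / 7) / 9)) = -70832781 / 40960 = -1729.32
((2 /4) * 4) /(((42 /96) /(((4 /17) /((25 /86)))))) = 11008 /2975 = 3.70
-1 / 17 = -0.06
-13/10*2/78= -1/30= -0.03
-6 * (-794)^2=-3782616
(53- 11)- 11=31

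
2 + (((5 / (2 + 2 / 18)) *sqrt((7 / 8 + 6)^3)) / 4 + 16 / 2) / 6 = 5.11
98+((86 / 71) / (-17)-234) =-164238 / 1207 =-136.07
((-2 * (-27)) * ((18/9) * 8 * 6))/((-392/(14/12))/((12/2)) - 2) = -2592/29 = -89.38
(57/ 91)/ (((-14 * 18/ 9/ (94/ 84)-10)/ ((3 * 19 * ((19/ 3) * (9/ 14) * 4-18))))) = 916218/ 524251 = 1.75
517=517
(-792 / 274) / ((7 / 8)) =-3168 / 959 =-3.30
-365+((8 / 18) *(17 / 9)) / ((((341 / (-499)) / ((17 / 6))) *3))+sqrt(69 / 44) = -91023407 / 248589+sqrt(759) / 22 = -364.91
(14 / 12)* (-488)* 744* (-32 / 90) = 6777344 / 45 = 150607.64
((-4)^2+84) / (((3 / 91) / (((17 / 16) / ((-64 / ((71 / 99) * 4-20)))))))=2049775 / 2376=862.70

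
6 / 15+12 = 12.40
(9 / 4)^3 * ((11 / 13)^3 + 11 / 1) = 9294021 / 70304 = 132.20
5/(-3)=-5/3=-1.67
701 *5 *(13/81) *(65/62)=2961725/5022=589.75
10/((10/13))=13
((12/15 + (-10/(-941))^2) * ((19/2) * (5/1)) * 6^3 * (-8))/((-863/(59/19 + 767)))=44783494244352/764170103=58604.09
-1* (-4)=4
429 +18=447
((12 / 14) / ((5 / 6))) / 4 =9 / 35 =0.26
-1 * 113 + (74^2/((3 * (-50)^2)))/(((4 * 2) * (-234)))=-396631369/3510000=-113.00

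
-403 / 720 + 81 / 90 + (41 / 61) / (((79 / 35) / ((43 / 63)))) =377171 / 693936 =0.54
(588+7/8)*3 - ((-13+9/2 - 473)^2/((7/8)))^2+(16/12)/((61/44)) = -5036237536415213/71736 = -70205162490.45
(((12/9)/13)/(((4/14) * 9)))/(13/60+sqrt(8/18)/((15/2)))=56/429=0.13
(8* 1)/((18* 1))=4/9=0.44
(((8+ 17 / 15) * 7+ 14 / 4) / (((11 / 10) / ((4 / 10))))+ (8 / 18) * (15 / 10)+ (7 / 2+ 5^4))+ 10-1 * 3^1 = 218027 / 330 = 660.69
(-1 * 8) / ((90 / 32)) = -128 / 45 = -2.84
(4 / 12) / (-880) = -1 / 2640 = -0.00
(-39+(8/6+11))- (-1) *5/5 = -77/3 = -25.67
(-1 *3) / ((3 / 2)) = -2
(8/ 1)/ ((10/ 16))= 12.80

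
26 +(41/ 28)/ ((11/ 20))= 2207/ 77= 28.66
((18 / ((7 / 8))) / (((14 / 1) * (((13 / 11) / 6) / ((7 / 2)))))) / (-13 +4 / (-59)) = -46728 / 23387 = -2.00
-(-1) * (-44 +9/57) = -833/19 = -43.84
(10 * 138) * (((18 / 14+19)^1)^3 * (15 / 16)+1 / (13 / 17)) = 48164971830 / 4459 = 10801742.95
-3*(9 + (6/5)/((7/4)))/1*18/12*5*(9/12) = -9153/56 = -163.45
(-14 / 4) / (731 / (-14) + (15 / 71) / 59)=205261 / 3061949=0.07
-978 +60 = -918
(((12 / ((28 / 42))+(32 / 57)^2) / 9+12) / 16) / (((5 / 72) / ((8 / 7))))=1641592 / 113715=14.44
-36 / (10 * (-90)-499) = 36 / 1399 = 0.03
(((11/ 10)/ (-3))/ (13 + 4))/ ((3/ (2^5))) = -176/ 765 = -0.23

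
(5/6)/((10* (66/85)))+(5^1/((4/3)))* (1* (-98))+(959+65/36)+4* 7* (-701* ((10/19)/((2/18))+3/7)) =-100793.32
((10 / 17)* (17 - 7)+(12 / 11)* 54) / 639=12116 / 119493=0.10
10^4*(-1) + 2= -9998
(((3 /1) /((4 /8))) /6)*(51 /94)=51 /94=0.54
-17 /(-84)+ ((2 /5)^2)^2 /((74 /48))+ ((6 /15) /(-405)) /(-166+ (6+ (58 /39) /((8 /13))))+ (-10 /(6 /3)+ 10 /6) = -102958258561 /33059407500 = -3.11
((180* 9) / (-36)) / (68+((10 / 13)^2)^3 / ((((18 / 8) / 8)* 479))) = -936376811955 / 1415001404732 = -0.66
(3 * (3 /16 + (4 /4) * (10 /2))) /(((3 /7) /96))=3486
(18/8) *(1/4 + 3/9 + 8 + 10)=669/16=41.81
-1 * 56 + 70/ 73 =-4018/ 73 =-55.04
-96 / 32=-3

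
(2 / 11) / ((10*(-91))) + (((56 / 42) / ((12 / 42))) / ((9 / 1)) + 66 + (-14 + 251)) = 41015948 / 135135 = 303.52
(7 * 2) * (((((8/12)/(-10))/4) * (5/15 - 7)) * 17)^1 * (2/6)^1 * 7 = 1666/27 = 61.70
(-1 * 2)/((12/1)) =-1/6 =-0.17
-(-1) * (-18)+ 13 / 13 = -17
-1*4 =-4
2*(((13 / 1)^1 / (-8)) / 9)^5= -371293 / 967458816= -0.00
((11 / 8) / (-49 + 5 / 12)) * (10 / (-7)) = 15 / 371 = 0.04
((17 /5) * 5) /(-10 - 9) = -17 /19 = -0.89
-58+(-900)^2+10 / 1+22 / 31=25108534 / 31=809952.71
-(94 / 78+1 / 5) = -274 / 195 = -1.41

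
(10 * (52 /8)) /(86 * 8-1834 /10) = 325 /2523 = 0.13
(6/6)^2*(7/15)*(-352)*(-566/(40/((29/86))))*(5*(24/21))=4478.86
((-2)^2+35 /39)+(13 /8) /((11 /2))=8911 /1716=5.19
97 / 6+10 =157 / 6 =26.17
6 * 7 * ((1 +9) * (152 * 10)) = 638400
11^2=121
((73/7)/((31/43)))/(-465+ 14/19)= -0.03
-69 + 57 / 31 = -2082 / 31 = -67.16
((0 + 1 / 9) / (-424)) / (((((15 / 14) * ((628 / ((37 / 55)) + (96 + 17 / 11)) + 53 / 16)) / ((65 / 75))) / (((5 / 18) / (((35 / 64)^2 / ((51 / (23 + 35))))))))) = -0.00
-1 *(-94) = 94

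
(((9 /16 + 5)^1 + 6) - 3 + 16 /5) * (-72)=-8469 /10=-846.90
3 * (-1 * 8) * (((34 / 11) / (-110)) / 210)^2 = -578 / 1345141875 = -0.00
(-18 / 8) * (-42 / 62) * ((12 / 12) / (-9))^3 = -7 / 3348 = -0.00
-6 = -6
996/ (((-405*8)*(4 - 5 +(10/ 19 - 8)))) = 1577/ 43470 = 0.04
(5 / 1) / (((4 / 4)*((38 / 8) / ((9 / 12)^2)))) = 45 / 76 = 0.59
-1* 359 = -359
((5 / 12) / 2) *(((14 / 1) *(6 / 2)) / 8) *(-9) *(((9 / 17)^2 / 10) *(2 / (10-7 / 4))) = -1701 / 25432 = -0.07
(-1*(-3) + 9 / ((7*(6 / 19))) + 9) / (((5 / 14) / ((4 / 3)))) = 60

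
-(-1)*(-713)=-713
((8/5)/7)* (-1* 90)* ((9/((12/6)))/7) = -648/49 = -13.22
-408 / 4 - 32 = -134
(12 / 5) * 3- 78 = -354 / 5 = -70.80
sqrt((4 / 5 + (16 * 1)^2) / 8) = sqrt(3210) / 10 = 5.67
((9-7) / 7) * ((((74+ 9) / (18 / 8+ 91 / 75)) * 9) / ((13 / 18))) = 8067600 / 94549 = 85.33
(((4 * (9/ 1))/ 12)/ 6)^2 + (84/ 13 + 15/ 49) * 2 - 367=-899991/ 2548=-353.21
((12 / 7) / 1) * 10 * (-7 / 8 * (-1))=15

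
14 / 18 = 7 / 9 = 0.78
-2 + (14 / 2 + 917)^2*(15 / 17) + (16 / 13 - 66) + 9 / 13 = 166471717 / 221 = 753265.69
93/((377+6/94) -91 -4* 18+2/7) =10199/23507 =0.43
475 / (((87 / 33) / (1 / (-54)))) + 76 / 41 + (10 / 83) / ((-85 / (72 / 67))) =-9010018897 / 6069842622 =-1.48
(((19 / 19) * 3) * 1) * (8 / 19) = 24 / 19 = 1.26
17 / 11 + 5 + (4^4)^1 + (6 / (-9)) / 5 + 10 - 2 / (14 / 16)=311996 / 1155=270.13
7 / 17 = 0.41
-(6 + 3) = -9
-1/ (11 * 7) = -1/ 77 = -0.01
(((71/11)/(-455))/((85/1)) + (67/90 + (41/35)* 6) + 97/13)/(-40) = -116659607/306306000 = -0.38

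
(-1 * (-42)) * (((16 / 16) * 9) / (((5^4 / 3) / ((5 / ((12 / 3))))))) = 567 / 250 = 2.27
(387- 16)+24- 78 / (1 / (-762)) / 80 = 22759 / 20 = 1137.95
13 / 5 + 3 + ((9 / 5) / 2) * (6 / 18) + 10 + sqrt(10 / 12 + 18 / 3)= sqrt(246) / 6 + 159 / 10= 18.51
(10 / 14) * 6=30 / 7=4.29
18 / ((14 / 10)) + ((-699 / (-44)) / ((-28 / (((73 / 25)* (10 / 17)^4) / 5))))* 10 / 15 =82515700 / 6431117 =12.83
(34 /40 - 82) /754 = -0.11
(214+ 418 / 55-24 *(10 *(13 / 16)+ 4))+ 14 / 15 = -1027 / 15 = -68.47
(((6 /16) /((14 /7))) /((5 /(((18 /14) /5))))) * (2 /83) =27 /116200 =0.00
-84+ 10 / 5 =-82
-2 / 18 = -1 / 9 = -0.11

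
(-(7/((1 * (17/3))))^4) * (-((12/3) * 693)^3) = 49597658187.36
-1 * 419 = -419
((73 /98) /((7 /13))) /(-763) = -949 /523418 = -0.00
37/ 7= 5.29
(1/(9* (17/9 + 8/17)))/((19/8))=0.02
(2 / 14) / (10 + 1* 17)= 1 / 189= 0.01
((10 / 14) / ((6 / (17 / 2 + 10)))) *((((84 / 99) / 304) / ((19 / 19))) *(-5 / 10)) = -185 / 60192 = -0.00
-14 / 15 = -0.93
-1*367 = -367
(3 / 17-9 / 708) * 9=5913 / 4012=1.47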